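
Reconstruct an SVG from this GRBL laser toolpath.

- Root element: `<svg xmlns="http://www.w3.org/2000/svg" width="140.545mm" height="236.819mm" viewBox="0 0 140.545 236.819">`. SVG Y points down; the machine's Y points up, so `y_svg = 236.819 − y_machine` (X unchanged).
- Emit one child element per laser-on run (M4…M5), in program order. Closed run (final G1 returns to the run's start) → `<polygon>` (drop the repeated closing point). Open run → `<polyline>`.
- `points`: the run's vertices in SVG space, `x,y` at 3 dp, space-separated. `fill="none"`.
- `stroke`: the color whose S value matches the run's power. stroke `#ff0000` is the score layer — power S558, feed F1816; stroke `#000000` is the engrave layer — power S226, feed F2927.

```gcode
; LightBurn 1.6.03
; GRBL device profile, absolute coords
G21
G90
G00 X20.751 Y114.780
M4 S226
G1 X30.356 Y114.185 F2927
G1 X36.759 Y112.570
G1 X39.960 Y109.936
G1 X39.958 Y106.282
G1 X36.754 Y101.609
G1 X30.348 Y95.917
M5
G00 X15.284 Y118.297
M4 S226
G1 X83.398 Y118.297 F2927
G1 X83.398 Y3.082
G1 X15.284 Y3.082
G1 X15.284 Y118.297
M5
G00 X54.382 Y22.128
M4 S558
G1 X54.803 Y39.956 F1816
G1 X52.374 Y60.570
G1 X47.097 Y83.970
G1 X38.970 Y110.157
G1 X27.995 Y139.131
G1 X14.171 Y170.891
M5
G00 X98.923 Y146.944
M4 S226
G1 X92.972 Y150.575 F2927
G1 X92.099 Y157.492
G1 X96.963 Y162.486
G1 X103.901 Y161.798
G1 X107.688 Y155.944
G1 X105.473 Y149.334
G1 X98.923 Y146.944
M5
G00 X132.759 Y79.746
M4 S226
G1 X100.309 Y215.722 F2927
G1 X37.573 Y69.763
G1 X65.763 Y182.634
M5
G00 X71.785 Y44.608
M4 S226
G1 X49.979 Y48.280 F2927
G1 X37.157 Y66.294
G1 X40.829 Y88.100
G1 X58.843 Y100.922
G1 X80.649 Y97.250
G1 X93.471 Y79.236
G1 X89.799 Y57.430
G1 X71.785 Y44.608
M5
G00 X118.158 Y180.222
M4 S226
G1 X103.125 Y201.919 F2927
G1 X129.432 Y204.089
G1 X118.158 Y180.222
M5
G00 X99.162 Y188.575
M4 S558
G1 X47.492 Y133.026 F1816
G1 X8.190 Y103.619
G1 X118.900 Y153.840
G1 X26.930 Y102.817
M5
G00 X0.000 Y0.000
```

Each laser-on run becomes one SVG element. Flip Y back into SVG space with y_svg = 236.819 − y_machine.

Run 1: power S226 maps to stroke `#000000` (engrave). The run is open, so emit a `<polyline>` with points (Y-flipped): 20.751,122.039 30.356,122.634 36.759,124.249 39.960,126.883 39.958,130.537 36.754,135.210 30.348,140.902.

Run 2: power S226 maps to stroke `#000000` (engrave). The run returns to its start, so emit a `<polygon>` with points (Y-flipped): 15.284,118.522 83.398,118.522 83.398,233.737 15.284,233.737.

Run 3: power S558 maps to stroke `#ff0000` (score). The run is open, so emit a `<polyline>` with points (Y-flipped): 54.382,214.691 54.803,196.863 52.374,176.249 47.097,152.849 38.970,126.662 27.995,97.688 14.171,65.928.

Run 4: S226 ⇒ engrave layer `#000000`. The run returns to its start, so emit a `<polygon>` with points (Y-flipped): 98.923,89.875 92.972,86.244 92.099,79.327 96.963,74.333 103.901,75.021 107.688,80.875 105.473,87.485.

Run 5: the run's S226 means `#000000` (engrave). The run is open, so emit a `<polyline>` with points (Y-flipped): 132.759,157.073 100.309,21.097 37.573,167.056 65.763,54.185.

Run 6: the run's S226 means `#000000` (engrave). The run returns to its start, so emit a `<polygon>` with points (Y-flipped): 71.785,192.211 49.979,188.539 37.157,170.525 40.829,148.719 58.843,135.897 80.649,139.569 93.471,157.583 89.799,179.389.

Run 7: power S226 maps to stroke `#000000` (engrave). The run returns to its start, so emit a `<polygon>` with points (Y-flipped): 118.158,56.597 103.125,34.900 129.432,32.730.

Run 8: the run's S558 means `#ff0000` (score). The run is open, so emit a `<polyline>` with points (Y-flipped): 99.162,48.244 47.492,103.793 8.190,133.200 118.900,82.979 26.930,134.002.

<svg xmlns="http://www.w3.org/2000/svg" width="140.545mm" height="236.819mm" viewBox="0 0 140.545 236.819">
  <polyline points="20.751,122.039 30.356,122.634 36.759,124.249 39.960,126.883 39.958,130.537 36.754,135.210 30.348,140.902" fill="none" stroke="#000000"/>
  <polygon points="15.284,118.522 83.398,118.522 83.398,233.737 15.284,233.737" fill="none" stroke="#000000"/>
  <polyline points="54.382,214.691 54.803,196.863 52.374,176.249 47.097,152.849 38.970,126.662 27.995,97.688 14.171,65.928" fill="none" stroke="#ff0000"/>
  <polygon points="98.923,89.875 92.972,86.244 92.099,79.327 96.963,74.333 103.901,75.021 107.688,80.875 105.473,87.485" fill="none" stroke="#000000"/>
  <polyline points="132.759,157.073 100.309,21.097 37.573,167.056 65.763,54.185" fill="none" stroke="#000000"/>
  <polygon points="71.785,192.211 49.979,188.539 37.157,170.525 40.829,148.719 58.843,135.897 80.649,139.569 93.471,157.583 89.799,179.389" fill="none" stroke="#000000"/>
  <polygon points="118.158,56.597 103.125,34.900 129.432,32.730" fill="none" stroke="#000000"/>
  <polyline points="99.162,48.244 47.492,103.793 8.190,133.200 118.900,82.979 26.930,134.002" fill="none" stroke="#ff0000"/>
</svg>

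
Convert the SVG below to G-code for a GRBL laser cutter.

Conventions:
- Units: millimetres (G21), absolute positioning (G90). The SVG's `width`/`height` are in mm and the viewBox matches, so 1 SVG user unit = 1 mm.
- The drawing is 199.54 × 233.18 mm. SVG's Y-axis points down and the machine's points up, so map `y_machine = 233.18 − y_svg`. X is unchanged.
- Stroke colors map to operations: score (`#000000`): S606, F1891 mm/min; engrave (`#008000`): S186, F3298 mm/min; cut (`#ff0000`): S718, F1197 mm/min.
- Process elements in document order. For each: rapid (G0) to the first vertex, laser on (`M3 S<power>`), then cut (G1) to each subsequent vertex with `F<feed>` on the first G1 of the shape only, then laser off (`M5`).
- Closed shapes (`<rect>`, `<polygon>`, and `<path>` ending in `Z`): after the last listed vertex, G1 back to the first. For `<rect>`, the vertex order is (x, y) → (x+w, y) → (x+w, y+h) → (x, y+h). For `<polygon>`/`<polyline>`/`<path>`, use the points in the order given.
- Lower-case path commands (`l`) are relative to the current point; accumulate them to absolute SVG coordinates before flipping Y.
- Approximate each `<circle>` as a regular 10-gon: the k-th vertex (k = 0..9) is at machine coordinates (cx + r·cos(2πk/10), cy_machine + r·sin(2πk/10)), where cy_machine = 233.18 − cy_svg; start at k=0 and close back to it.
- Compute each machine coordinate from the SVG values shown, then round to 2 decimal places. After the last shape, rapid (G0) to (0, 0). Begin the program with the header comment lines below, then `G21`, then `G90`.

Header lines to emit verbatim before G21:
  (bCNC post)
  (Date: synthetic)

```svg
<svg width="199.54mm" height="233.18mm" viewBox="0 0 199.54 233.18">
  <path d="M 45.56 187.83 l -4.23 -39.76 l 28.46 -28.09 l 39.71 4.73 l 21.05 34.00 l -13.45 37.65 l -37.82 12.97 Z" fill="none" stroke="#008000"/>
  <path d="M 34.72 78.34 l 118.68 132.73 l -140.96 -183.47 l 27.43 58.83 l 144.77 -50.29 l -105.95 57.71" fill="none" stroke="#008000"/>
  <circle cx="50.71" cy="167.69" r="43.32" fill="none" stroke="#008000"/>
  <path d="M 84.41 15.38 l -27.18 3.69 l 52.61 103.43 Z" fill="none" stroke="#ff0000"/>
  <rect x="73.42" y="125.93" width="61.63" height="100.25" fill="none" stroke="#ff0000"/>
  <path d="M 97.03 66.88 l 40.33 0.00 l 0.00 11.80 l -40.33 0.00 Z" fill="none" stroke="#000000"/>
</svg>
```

Since the viewBox matches the mm dimensions, user units are millimetres directly. The only transform is the Y-flip y_m = 233.18 − y_svg.

Shape 1 is a regular polygon drawn with `<path>`. Its stroke #008000 means engrave at S186, F3298. After flipping Y the toolpath is (45.56,45.35) → (41.33,85.11) → (69.79,113.20) → (109.50,108.47) → (130.55,74.47) → (117.10,36.82) → (79.28,23.85) → (45.56,45.35), returning to the start.

Shape 2 is a open polyline drawn with `<path>`. Its stroke #008000 means engrave at S186, F3298. After flipping Y the toolpath is (34.72,154.84) → (153.40,22.11) → (12.44,205.58) → (39.87,146.75) → (184.64,197.04) → (78.69,139.33).

Shape 3 is a circle drawn with `<circle>`. Its stroke #008000 means engrave at S186, F3298. After flipping Y the toolpath is (94.03,65.49) → (85.76,90.95) → (64.10,106.69) → (37.32,106.69) → (15.66,90.95) → (7.39,65.49) → (15.66,40.03) → (37.32,24.29) → (64.10,24.29) → (85.76,40.03) → (94.03,65.49), returning to the start.

Shape 4 is a closed polygon drawn with `<path>`. Its stroke #ff0000 means cut at S718, F1197. After flipping Y the toolpath is (84.41,217.80) → (57.23,214.11) → (109.84,110.68) → (84.41,217.80), returning to the start.

Shape 5 is a rectangle drawn with `<rect>`. Its stroke #ff0000 means cut at S718, F1197. After flipping Y the toolpath is (73.42,107.25) → (135.05,107.25) → (135.05,7.00) → (73.42,7.00) → (73.42,107.25), returning to the start.

Shape 6 is a rectangle drawn with `<path>`. Its stroke #000000 means score at S606, F1891. After flipping Y the toolpath is (97.03,166.30) → (137.36,166.30) → (137.36,154.50) → (97.03,154.50) → (97.03,166.30), returning to the start.

(bCNC post)
(Date: synthetic)
G21
G90
G0 X45.56 Y45.35
M3 S186
G1 X41.33 Y85.11 F3298
G1 X69.79 Y113.20
G1 X109.50 Y108.47
G1 X130.55 Y74.47
G1 X117.10 Y36.82
G1 X79.28 Y23.85
G1 X45.56 Y45.35
M5
G0 X34.72 Y154.84
M3 S186
G1 X153.40 Y22.11 F3298
G1 X12.44 Y205.58
G1 X39.87 Y146.75
G1 X184.64 Y197.04
G1 X78.69 Y139.33
M5
G0 X94.03 Y65.49
M3 S186
G1 X85.76 Y90.95 F3298
G1 X64.10 Y106.69
G1 X37.32 Y106.69
G1 X15.66 Y90.95
G1 X7.39 Y65.49
G1 X15.66 Y40.03
G1 X37.32 Y24.29
G1 X64.10 Y24.29
G1 X85.76 Y40.03
G1 X94.03 Y65.49
M5
G0 X84.41 Y217.80
M3 S718
G1 X57.23 Y214.11 F1197
G1 X109.84 Y110.68
G1 X84.41 Y217.80
M5
G0 X73.42 Y107.25
M3 S718
G1 X135.05 Y107.25 F1197
G1 X135.05 Y7.00
G1 X73.42 Y7.00
G1 X73.42 Y107.25
M5
G0 X97.03 Y166.30
M3 S606
G1 X137.36 Y166.30 F1891
G1 X137.36 Y154.50
G1 X97.03 Y154.50
G1 X97.03 Y166.30
M5
G0 X0.00 Y0.00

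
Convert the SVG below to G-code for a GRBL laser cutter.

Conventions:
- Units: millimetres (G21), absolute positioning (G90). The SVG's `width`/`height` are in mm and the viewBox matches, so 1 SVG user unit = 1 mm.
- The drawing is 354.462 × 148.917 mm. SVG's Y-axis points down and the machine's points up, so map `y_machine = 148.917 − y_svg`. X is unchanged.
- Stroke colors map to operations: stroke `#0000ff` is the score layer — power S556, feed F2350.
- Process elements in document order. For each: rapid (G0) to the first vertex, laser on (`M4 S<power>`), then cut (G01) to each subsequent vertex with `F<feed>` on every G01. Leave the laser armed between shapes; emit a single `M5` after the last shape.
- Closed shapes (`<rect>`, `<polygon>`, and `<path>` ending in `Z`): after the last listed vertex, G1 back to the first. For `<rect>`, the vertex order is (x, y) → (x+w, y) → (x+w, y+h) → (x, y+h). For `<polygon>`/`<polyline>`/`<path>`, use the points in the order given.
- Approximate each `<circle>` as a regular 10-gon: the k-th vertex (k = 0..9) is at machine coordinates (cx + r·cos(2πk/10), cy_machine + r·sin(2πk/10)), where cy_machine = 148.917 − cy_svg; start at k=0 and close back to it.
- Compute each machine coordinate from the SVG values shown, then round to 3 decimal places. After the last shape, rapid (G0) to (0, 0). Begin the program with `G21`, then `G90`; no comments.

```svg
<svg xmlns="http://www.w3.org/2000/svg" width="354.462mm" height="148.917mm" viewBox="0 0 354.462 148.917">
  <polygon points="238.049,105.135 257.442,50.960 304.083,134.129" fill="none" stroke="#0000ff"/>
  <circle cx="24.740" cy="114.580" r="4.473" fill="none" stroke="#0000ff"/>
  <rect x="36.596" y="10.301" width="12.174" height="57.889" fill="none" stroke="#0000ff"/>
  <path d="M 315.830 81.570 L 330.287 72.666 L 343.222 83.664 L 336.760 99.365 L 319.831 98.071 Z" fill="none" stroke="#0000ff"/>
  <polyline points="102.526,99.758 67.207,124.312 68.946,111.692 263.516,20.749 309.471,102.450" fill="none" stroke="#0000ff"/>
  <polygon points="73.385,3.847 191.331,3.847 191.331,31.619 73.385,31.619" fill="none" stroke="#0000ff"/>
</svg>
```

G21
G90
G0 X238.049 Y43.782
M4 S556
G01 X257.442 Y97.957 F2350
G01 X304.083 Y14.788 F2350
G01 X238.049 Y43.782 F2350
G0 X29.213 Y34.337
M4 S556
G01 X28.359 Y36.966 F2350
G01 X26.122 Y38.591 F2350
G01 X23.358 Y38.591 F2350
G01 X21.121 Y36.966 F2350
G01 X20.267 Y34.337 F2350
G01 X21.121 Y31.708 F2350
G01 X23.358 Y30.083 F2350
G01 X26.122 Y30.083 F2350
G01 X28.359 Y31.708 F2350
G01 X29.213 Y34.337 F2350
G0 X36.596 Y138.616
M4 S556
G01 X48.770 Y138.616 F2350
G01 X48.770 Y80.727 F2350
G01 X36.596 Y80.727 F2350
G01 X36.596 Y138.616 F2350
G0 X315.830 Y67.347
M4 S556
G01 X330.287 Y76.251 F2350
G01 X343.222 Y65.253 F2350
G01 X336.760 Y49.552 F2350
G01 X319.831 Y50.846 F2350
G01 X315.830 Y67.347 F2350
G0 X102.526 Y49.159
M4 S556
G01 X67.207 Y24.605 F2350
G01 X68.946 Y37.225 F2350
G01 X263.516 Y128.168 F2350
G01 X309.471 Y46.467 F2350
G0 X73.385 Y145.070
M4 S556
G01 X191.331 Y145.070 F2350
G01 X191.331 Y117.298 F2350
G01 X73.385 Y117.298 F2350
G01 X73.385 Y145.070 F2350
M5
G0 X0.000 Y0.000

1 u = 1 mm; y_m = 148.917 − y.

[1] `<polygon>` closed polygon, #0000ff→score S556 F2350: (238.049,43.782) → (257.442,97.957) → (304.083,14.788) → (238.049,43.782) (closed)

[2] `<circle>` circle, #0000ff→score S556 F2350: (29.213,34.337) → (28.359,36.966) → (26.122,38.591) → (23.358,38.591) → (21.121,36.966) → (20.267,34.337) → (21.121,31.708) → (23.358,30.083) → (26.122,30.083) → (28.359,31.708) → (29.213,34.337) (closed)

[3] `<rect>` rectangle, #0000ff→score S556 F2350: (36.596,138.616) → (48.770,138.616) → (48.770,80.727) → (36.596,80.727) → (36.596,138.616) (closed)

[4] `<path>` regular polygon, #0000ff→score S556 F2350: (315.830,67.347) → (330.287,76.251) → (343.222,65.253) → (336.760,49.552) → (319.831,50.846) → (315.830,67.347) (closed)

[5] `<polyline>` open polyline, #0000ff→score S556 F2350: (102.526,49.159) → (67.207,24.605) → (68.946,37.225) → (263.516,128.168) → (309.471,46.467)

[6] `<polygon>` rectangle, #0000ff→score S556 F2350: (73.385,145.070) → (191.331,145.070) → (191.331,117.298) → (73.385,117.298) → (73.385,145.070) (closed)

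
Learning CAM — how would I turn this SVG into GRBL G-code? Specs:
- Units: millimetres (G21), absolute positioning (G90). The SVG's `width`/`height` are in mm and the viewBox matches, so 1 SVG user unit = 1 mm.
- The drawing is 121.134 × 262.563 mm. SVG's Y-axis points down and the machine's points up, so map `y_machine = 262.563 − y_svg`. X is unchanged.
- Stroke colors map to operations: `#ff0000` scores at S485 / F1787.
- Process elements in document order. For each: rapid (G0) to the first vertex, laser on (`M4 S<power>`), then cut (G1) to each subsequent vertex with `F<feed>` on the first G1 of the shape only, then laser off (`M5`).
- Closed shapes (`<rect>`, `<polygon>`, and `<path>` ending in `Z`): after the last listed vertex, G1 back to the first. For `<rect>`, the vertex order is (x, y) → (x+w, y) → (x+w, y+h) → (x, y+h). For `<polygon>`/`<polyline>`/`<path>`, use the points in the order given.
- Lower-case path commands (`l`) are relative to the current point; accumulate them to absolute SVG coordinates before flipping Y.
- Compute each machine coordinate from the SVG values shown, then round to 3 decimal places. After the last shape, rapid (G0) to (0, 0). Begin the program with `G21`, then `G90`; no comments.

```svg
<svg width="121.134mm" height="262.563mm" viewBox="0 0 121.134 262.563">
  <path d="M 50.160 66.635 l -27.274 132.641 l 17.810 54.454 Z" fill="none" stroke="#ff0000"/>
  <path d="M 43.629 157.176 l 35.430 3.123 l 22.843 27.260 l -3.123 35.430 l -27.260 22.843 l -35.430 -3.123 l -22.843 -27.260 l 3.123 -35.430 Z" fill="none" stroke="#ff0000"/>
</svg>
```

Since the viewBox matches the mm dimensions, user units are millimetres directly. The only transform is the Y-flip y_m = 262.563 − y_svg.

Shape 1 is a closed polygon drawn with `<path>`. Its stroke #ff0000 means score at S485, F1787. After flipping Y the toolpath is (50.160,195.928) → (22.886,63.287) → (40.696,8.833) → (50.160,195.928), returning to the start.

Shape 2 is a regular polygon drawn with `<path>`. Its stroke #ff0000 means score at S485, F1787. After flipping Y the toolpath is (43.629,105.387) → (79.059,102.264) → (101.902,75.004) → (98.779,39.574) → (71.519,16.731) → (36.089,19.854) → (13.246,47.114) → (16.369,82.544) → (43.629,105.387), returning to the start.

G21
G90
G0 X50.160 Y195.928
M4 S485
G1 X22.886 Y63.287 F1787
G1 X40.696 Y8.833
G1 X50.160 Y195.928
M5
G0 X43.629 Y105.387
M4 S485
G1 X79.059 Y102.264 F1787
G1 X101.902 Y75.004
G1 X98.779 Y39.574
G1 X71.519 Y16.731
G1 X36.089 Y19.854
G1 X13.246 Y47.114
G1 X16.369 Y82.544
G1 X43.629 Y105.387
M5
G0 X0.000 Y0.000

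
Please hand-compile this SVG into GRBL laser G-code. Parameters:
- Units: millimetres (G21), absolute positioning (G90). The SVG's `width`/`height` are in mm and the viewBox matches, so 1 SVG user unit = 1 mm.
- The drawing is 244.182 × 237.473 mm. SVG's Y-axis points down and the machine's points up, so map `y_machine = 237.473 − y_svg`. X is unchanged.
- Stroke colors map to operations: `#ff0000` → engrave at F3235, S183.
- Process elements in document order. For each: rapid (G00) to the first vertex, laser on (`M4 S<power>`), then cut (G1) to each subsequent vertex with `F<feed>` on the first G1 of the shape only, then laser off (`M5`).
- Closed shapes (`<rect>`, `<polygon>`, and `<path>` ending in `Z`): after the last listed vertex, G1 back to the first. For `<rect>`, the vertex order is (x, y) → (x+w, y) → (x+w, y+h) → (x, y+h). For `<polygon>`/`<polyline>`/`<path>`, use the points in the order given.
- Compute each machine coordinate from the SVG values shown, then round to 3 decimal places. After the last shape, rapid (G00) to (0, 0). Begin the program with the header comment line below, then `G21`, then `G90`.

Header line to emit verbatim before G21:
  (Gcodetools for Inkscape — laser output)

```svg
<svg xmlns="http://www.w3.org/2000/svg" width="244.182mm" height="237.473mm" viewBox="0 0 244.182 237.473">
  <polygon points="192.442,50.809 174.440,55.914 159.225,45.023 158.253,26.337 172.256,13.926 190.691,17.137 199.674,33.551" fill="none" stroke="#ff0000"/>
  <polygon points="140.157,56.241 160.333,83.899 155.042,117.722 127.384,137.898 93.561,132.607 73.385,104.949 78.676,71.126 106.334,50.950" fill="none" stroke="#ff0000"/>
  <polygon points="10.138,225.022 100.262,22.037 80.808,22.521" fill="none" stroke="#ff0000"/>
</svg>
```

viewBox `0 0 244.182 237.473` with mm width/height → 1 unit = 1 mm. Flip: y_m = 237.473 − y_svg.

**Shape 1** — `<polygon>` regular polygon, stroke `#ff0000` → engrave (S183, F3235). Machine vertices: (192.442,186.664) → (174.440,181.559) → (159.225,192.450) → (158.253,211.136) → (172.256,223.547) → (190.691,220.336) → (199.674,203.922) → (192.442,186.664). Closed: final G1 returns to the first vertex.

**Shape 2** — `<polygon>` regular polygon, stroke `#ff0000` → engrave (S183, F3235). Machine vertices: (140.157,181.232) → (160.333,153.574) → (155.042,119.751) → (127.384,99.575) → (93.561,104.866) → (73.385,132.524) → (78.676,166.347) → (106.334,186.523) → (140.157,181.232). Closed: final G1 returns to the first vertex.

**Shape 3** — `<polygon>` closed polygon, stroke `#ff0000` → engrave (S183, F3235). Machine vertices: (10.138,12.451) → (100.262,215.436) → (80.808,214.952) → (10.138,12.451). Closed: final G1 returns to the first vertex.

(Gcodetools for Inkscape — laser output)
G21
G90
G00 X192.442 Y186.664
M4 S183
G1 X174.440 Y181.559 F3235
G1 X159.225 Y192.450
G1 X158.253 Y211.136
G1 X172.256 Y223.547
G1 X190.691 Y220.336
G1 X199.674 Y203.922
G1 X192.442 Y186.664
M5
G00 X140.157 Y181.232
M4 S183
G1 X160.333 Y153.574 F3235
G1 X155.042 Y119.751
G1 X127.384 Y99.575
G1 X93.561 Y104.866
G1 X73.385 Y132.524
G1 X78.676 Y166.347
G1 X106.334 Y186.523
G1 X140.157 Y181.232
M5
G00 X10.138 Y12.451
M4 S183
G1 X100.262 Y215.436 F3235
G1 X80.808 Y214.952
G1 X10.138 Y12.451
M5
G00 X0.000 Y0.000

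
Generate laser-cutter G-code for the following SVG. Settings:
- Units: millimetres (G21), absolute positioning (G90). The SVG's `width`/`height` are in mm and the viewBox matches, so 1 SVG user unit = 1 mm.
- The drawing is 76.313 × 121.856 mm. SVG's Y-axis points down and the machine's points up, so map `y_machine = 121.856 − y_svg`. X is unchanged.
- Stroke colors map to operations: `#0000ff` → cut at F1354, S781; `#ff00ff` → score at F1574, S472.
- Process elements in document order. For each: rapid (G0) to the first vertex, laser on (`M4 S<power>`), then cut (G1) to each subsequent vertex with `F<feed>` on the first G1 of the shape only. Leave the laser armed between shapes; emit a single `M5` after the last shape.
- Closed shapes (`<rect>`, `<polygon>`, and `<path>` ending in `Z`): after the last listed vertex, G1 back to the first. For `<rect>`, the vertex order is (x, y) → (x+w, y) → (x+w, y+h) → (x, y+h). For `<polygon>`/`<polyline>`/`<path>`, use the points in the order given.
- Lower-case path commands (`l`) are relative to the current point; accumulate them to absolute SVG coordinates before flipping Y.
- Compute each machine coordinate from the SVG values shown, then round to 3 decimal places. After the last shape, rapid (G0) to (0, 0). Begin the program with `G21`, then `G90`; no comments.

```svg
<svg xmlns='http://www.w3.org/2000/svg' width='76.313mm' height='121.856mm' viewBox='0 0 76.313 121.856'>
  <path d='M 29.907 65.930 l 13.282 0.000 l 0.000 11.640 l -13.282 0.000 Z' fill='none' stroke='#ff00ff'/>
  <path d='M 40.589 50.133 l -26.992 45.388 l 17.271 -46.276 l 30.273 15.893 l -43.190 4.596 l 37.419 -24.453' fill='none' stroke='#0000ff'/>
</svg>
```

G21
G90
G0 X29.907 Y55.926
M4 S472
G1 X43.189 Y55.926 F1574
G1 X43.189 Y44.286
G1 X29.907 Y44.286
G1 X29.907 Y55.926
G0 X40.589 Y71.723
M4 S781
G1 X13.597 Y26.335 F1354
G1 X30.868 Y72.611
G1 X61.141 Y56.718
G1 X17.951 Y52.122
G1 X55.370 Y76.575
M5
G0 X0.000 Y0.000

Since the viewBox matches the mm dimensions, user units are millimetres directly. The only transform is the Y-flip y_m = 121.856 − y_svg.

Shape 1 is a rectangle drawn with `<path>`. Its stroke #ff00ff means score at S472, F1574. After flipping Y the toolpath is (29.907,55.926) → (43.189,55.926) → (43.189,44.286) → (29.907,44.286) → (29.907,55.926), returning to the start.

Shape 2 is a open polyline drawn with `<path>`. Its stroke #0000ff means cut at S781, F1354. After flipping Y the toolpath is (40.589,71.723) → (13.597,26.335) → (30.868,72.611) → (61.141,56.718) → (17.951,52.122) → (55.370,76.575).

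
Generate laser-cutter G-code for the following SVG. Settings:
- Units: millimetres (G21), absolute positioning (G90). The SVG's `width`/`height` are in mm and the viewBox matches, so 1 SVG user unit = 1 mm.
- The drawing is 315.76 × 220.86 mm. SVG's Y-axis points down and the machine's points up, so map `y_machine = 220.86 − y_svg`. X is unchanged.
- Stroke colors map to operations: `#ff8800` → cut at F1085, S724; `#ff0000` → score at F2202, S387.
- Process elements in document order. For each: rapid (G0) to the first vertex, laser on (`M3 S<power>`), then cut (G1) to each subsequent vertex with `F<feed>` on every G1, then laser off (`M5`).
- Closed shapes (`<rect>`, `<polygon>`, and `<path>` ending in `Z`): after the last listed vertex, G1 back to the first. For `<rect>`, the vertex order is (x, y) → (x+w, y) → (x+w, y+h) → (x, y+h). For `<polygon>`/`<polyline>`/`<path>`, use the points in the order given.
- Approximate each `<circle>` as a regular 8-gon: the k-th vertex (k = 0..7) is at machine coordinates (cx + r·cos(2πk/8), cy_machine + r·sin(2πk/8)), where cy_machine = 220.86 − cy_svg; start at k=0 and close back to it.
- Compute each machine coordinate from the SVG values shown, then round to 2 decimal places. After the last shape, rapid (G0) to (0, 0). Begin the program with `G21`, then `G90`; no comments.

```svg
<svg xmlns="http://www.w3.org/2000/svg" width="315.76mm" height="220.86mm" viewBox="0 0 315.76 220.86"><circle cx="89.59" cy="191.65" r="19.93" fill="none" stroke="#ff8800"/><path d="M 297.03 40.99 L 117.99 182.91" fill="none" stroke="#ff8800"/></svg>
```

G21
G90
G0 X109.52 Y29.21
M3 S724
G1 X103.68 Y43.30 F1085
G1 X89.59 Y49.14 F1085
G1 X75.50 Y43.30 F1085
G1 X69.66 Y29.21 F1085
G1 X75.50 Y15.12 F1085
G1 X89.59 Y9.28 F1085
G1 X103.68 Y15.12 F1085
G1 X109.52 Y29.21 F1085
M5
G0 X297.03 Y179.87
M3 S724
G1 X117.99 Y37.95 F1085
M5
G0 X0.00 Y0.00

Since the viewBox matches the mm dimensions, user units are millimetres directly. The only transform is the Y-flip y_m = 220.86 − y_svg.

Shape 1 is a circle drawn with `<circle>`. Its stroke #ff8800 means cut at S724, F1085. After flipping Y the toolpath is (109.52,29.21) → (103.68,43.30) → (89.59,49.14) → (75.50,43.30) → (69.66,29.21) → (75.50,15.12) → (89.59,9.28) → (103.68,15.12) → (109.52,29.21), returning to the start.

Shape 2 is a line segment drawn with `<path>`. Its stroke #ff8800 means cut at S724, F1085. After flipping Y the toolpath is (297.03,179.87) → (117.99,37.95).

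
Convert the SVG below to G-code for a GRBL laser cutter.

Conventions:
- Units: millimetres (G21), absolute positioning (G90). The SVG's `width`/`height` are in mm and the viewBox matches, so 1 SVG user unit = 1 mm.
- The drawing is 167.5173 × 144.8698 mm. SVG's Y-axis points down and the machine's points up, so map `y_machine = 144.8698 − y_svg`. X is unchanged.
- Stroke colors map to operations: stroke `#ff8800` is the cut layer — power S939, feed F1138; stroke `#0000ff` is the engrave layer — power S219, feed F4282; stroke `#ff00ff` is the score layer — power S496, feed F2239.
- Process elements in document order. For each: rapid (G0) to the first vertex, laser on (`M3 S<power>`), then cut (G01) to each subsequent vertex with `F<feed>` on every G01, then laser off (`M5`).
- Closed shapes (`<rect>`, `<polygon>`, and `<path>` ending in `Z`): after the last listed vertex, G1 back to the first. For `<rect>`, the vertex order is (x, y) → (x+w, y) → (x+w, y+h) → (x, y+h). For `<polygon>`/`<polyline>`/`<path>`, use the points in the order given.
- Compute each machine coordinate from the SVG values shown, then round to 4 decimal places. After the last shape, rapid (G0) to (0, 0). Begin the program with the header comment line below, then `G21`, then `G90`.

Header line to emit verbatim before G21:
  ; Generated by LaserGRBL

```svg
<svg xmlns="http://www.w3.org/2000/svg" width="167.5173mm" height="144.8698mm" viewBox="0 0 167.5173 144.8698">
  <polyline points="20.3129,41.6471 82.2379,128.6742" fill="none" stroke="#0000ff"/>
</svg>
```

; Generated by LaserGRBL
G21
G90
G0 X20.3129 Y103.2227
M3 S219
G01 X82.2379 Y16.1956 F4282
M5
G0 X0.0000 Y0.0000

viewBox `0 0 167.5173 144.8698` with mm width/height → 1 unit = 1 mm. Flip: y_m = 144.8698 − y_svg.

**Shape 1** — `<polyline>` line segment, stroke `#0000ff` → engrave (S219, F4282). Machine vertices: (20.3129,103.2227) → (82.2379,16.1956). Open path.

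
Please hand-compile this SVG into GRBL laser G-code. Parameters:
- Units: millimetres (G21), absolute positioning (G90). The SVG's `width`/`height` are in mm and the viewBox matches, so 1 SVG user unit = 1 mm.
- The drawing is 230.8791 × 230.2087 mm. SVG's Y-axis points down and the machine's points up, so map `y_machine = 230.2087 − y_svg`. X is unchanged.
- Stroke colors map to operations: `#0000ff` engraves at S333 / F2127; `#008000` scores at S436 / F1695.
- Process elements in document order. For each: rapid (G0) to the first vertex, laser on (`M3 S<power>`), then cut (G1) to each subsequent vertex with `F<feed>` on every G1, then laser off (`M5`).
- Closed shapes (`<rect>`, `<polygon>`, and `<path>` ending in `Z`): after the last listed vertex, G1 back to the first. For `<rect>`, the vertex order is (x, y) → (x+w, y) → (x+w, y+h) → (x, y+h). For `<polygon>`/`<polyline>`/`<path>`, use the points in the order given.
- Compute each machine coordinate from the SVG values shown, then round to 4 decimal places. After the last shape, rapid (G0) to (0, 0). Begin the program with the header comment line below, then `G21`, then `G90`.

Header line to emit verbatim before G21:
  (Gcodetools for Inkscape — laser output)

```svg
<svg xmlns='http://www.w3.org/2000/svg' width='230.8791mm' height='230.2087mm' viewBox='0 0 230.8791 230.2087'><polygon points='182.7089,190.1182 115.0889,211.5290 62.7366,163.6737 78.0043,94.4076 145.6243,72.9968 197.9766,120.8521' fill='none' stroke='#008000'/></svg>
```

(Gcodetools for Inkscape — laser output)
G21
G90
G0 X182.7089 Y40.0905
M3 S436
G1 X115.0889 Y18.6797 F1695
G1 X62.7366 Y66.5350 F1695
G1 X78.0043 Y135.8011 F1695
G1 X145.6243 Y157.2119 F1695
G1 X197.9766 Y109.3566 F1695
G1 X182.7089 Y40.0905 F1695
M5
G0 X0.0000 Y0.0000

viewBox `0 0 230.8791 230.2087` with mm width/height → 1 unit = 1 mm. Flip: y_m = 230.2087 − y_svg.

**Shape 1** — `<polygon>` regular polygon, stroke `#008000` → score (S436, F1695). Machine vertices: (182.7089,40.0905) → (115.0889,18.6797) → (62.7366,66.5350) → (78.0043,135.8011) → (145.6243,157.2119) → (197.9766,109.3566) → (182.7089,40.0905). Closed: final G1 returns to the first vertex.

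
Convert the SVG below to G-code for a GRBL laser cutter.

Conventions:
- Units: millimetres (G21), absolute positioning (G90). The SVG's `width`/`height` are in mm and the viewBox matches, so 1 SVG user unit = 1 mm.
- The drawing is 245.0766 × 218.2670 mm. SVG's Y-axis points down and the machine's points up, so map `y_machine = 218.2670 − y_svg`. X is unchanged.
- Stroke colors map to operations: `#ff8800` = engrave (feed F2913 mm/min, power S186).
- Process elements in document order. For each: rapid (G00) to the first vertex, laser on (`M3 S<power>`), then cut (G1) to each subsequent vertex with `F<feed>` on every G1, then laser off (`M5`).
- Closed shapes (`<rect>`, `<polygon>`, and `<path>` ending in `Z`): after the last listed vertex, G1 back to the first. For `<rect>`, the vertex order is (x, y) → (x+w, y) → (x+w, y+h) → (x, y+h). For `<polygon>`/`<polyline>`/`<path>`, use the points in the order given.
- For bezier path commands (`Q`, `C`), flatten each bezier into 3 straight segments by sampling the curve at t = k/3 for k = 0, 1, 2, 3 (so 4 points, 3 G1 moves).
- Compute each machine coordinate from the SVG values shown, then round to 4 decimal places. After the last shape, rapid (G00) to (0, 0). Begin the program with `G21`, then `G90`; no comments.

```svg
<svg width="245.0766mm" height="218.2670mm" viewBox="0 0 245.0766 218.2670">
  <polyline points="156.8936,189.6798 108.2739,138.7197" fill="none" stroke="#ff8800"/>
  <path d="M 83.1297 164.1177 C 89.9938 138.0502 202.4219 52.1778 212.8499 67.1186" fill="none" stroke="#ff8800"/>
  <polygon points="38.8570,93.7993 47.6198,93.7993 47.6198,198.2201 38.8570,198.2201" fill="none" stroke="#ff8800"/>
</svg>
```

G21
G90
G00 X156.8936 Y28.5872
M3 S186
G1 X108.2739 Y79.5473 F2913
M5
G00 X83.1297 Y54.1493
M3 S186
G1 X117.4942 Y94.2029 F2913
G1 X176.1094 Y138.4336 F2913
G1 X212.8499 Y151.1484 F2913
M5
G00 X38.8570 Y124.4677
M3 S186
G1 X47.6198 Y124.4677 F2913
G1 X47.6198 Y20.0469 F2913
G1 X38.8570 Y20.0469 F2913
G1 X38.8570 Y124.4677 F2913
M5
G00 X0.0000 Y0.0000

viewBox `0 0 245.0766 218.2670` with mm width/height → 1 unit = 1 mm. Flip: y_m = 218.2670 − y_svg.

**Shape 1** — `<polyline>` line segment, stroke `#ff8800` → engrave (S186, F2913). Machine vertices: (156.8936,28.5872) → (108.2739,79.5473). Open path.

**Shape 2** — `<path>` cubic bezier, stroke `#ff8800` → engrave (S186, F2913). Control points (SVG): P0=(83.1297,164.1177), P1=(89.9938,138.0502), P2=(202.4219,52.1778), P3=(212.8499,67.1186); sampled at t=k/3. Machine vertices: (83.1297,54.1493) → (117.4942,94.2029) → (176.1094,138.4336) → (212.8499,151.1484). Open path.

**Shape 3** — `<polygon>` rectangle, stroke `#ff8800` → engrave (S186, F2913). Machine vertices: (38.8570,124.4677) → (47.6198,124.4677) → (47.6198,20.0469) → (38.8570,20.0469) → (38.8570,124.4677). Closed: final G1 returns to the first vertex.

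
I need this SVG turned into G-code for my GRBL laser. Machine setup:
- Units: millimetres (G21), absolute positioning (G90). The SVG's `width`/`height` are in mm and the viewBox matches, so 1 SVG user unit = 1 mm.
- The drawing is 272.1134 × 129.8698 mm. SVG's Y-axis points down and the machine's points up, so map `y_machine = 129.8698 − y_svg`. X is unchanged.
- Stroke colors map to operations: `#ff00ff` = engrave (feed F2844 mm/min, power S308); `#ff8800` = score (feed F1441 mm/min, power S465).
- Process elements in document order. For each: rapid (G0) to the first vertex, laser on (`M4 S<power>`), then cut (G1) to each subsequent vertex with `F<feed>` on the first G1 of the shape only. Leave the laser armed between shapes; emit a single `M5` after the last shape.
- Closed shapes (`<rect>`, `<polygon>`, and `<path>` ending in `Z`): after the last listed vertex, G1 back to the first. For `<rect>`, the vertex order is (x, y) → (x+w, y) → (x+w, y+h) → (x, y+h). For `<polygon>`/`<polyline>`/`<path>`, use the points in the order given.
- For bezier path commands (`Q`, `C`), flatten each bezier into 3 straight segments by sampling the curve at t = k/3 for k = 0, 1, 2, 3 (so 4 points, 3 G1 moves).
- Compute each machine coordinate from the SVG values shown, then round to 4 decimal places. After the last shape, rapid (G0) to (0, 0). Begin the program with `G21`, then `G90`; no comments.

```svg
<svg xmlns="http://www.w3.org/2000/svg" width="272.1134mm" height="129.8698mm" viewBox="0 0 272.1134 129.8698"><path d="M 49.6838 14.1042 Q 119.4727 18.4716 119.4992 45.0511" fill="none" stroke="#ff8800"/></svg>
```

G21
G90
G0 X49.6838 Y115.7656
M4 S465
G1 X88.4584 Y110.3860 F1441
G1 X111.7302 Y100.0704
G1 X119.4992 Y84.8187
M5
G0 X0.0000 Y0.0000

1 u = 1 mm; y_m = 129.8698 − y.

[1] `<path>` quadratic bezier, #ff8800→score S465 F1441: (49.6838,115.7656) → (88.4584,110.3860) → (111.7302,100.0704) → (119.4992,84.8187)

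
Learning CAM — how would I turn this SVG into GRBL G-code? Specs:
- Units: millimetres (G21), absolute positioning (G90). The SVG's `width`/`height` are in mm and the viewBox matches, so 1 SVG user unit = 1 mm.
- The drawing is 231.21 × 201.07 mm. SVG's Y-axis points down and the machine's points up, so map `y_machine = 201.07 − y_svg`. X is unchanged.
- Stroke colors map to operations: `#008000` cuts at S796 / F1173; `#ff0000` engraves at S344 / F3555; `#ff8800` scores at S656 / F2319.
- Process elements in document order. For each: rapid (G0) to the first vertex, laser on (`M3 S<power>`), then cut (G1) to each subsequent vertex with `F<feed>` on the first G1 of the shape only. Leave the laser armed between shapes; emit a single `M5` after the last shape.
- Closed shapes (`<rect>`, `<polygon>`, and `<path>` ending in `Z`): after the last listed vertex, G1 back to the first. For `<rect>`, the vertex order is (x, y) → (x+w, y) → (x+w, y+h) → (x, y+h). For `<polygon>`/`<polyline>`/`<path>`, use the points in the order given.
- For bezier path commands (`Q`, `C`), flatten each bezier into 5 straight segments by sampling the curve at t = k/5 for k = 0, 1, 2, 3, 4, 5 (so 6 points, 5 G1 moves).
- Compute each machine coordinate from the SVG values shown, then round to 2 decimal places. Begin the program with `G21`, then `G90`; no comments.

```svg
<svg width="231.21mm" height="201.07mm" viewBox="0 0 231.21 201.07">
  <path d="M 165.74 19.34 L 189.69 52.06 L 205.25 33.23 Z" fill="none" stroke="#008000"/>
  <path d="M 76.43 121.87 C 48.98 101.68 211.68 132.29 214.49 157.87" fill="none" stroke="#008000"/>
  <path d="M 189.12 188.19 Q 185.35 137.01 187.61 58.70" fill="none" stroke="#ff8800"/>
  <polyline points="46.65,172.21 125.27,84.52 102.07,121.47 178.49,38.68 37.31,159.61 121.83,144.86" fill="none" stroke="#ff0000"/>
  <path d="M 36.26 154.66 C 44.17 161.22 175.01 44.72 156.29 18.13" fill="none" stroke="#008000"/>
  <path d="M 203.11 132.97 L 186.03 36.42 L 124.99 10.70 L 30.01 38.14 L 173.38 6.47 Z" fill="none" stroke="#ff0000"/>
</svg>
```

Since the viewBox matches the mm dimensions, user units are millimetres directly. The only transform is the Y-flip y_m = 201.07 − y_svg.

Shape 1 is a closed polygon drawn with `<path>`. Its stroke #008000 means cut at S796, F1173. After flipping Y the toolpath is (165.74,181.73) → (189.69,149.01) → (205.25,167.84) → (165.74,181.73), returning to the start.

Shape 2 is a cubic bezier drawn with `<path>`. Its stroke #008000 means cut at S796, F1173. After flipping Y the toolpath is (76.43,79.20) → (79.98,85.66) → (112.36,82.62) → (156.77,72.74) → (196.42,58.70) → (214.49,43.20).

Shape 3 is a quadratic bezier drawn with `<path>`. Its stroke #ff8800 means score at S656, F2319. After flipping Y the toolpath is (189.12,12.88) → (187.85,34.44) → (187.07,58.16) → (186.77,84.06) → (186.95,112.13) → (187.61,142.37).

Shape 4 is a open polyline drawn with `<polyline>`. Its stroke #ff0000 means engrave at S344, F3555. After flipping Y the toolpath is (46.65,28.86) → (125.27,116.55) → (102.07,79.60) → (178.49,162.39) → (37.31,41.46) → (121.83,56.21).

Shape 5 is a cubic bezier drawn with `<path>`. Its stroke #008000 means cut at S796, F1173. After flipping Y the toolpath is (36.26,46.41) → (53.58,55.54) → (87.32,83.98) → (124.40,121.51) → (151.75,157.90) → (156.29,182.94).

Shape 6 is a closed polygon drawn with `<path>`. Its stroke #ff0000 means engrave at S344, F3555. After flipping Y the toolpath is (203.11,68.10) → (186.03,164.65) → (124.99,190.37) → (30.01,162.93) → (173.38,194.60) → (203.11,68.10), returning to the start.

G21
G90
G0 X165.74 Y181.73
M3 S796
G1 X189.69 Y149.01 F1173
G1 X205.25 Y167.84
G1 X165.74 Y181.73
G0 X76.43 Y79.20
M3 S796
G1 X79.98 Y85.66 F1173
G1 X112.36 Y82.62
G1 X156.77 Y72.74
G1 X196.42 Y58.70
G1 X214.49 Y43.20
G0 X189.12 Y12.88
M3 S656
G1 X187.85 Y34.44 F2319
G1 X187.07 Y58.16
G1 X186.77 Y84.06
G1 X186.95 Y112.13
G1 X187.61 Y142.37
G0 X46.65 Y28.86
M3 S344
G1 X125.27 Y116.55 F3555
G1 X102.07 Y79.60
G1 X178.49 Y162.39
G1 X37.31 Y41.46
G1 X121.83 Y56.21
G0 X36.26 Y46.41
M3 S796
G1 X53.58 Y55.54 F1173
G1 X87.32 Y83.98
G1 X124.40 Y121.51
G1 X151.75 Y157.90
G1 X156.29 Y182.94
G0 X203.11 Y68.10
M3 S344
G1 X186.03 Y164.65 F3555
G1 X124.99 Y190.37
G1 X30.01 Y162.93
G1 X173.38 Y194.60
G1 X203.11 Y68.10
M5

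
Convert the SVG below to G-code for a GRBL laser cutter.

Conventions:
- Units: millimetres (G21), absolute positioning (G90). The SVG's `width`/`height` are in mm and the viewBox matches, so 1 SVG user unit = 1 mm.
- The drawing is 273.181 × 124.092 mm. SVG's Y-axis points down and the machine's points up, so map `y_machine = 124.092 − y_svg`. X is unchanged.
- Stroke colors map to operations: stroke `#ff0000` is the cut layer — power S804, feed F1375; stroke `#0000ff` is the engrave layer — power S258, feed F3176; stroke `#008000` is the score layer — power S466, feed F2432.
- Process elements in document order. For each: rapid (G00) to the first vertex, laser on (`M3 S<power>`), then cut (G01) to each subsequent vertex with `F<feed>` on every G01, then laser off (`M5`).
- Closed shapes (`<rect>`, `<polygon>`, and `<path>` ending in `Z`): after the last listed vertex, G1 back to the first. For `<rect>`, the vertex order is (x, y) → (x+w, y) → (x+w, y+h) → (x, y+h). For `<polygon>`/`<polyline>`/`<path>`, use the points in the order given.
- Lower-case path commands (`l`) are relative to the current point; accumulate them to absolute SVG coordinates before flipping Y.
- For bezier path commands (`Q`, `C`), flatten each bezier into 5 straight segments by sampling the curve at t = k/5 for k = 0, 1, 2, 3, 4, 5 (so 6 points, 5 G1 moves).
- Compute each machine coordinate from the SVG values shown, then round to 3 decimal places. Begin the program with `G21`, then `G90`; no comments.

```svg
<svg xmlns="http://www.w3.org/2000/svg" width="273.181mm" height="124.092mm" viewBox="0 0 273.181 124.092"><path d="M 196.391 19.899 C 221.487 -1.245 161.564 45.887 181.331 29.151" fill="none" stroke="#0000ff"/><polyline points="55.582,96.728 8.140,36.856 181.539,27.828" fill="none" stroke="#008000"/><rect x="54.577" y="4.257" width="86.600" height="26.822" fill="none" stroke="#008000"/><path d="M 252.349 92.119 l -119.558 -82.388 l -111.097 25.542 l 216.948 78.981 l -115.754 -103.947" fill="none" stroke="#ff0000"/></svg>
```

G21
G90
G00 X196.391 Y104.193
M3 S258
G01 X202.564 Y109.743 F3176
G01 X196.238 Y105.251 F3176
G01 X185.320 Y97.057 F3176
G01 X177.716 Y91.506 F3176
G01 X181.331 Y94.941 F3176
M5
G00 X55.582 Y27.364
M3 S466
G01 X8.140 Y87.236 F2432
G01 X181.539 Y96.264 F2432
M5
G00 X54.577 Y119.835
M3 S466
G01 X141.177 Y119.835 F2432
G01 X141.177 Y93.013 F2432
G01 X54.577 Y93.013 F2432
G01 X54.577 Y119.835 F2432
M5
G00 X252.349 Y31.973
M3 S804
G01 X132.791 Y114.361 F1375
G01 X21.694 Y88.819 F1375
G01 X238.642 Y9.838 F1375
G01 X122.888 Y113.785 F1375
M5

Since the viewBox matches the mm dimensions, user units are millimetres directly. The only transform is the Y-flip y_m = 124.092 − y_svg.

Shape 1 is a cubic bezier drawn with `<path>`. Its stroke #0000ff means engrave at S258, F3176. After flipping Y the toolpath is (196.391,104.193) → (202.564,109.743) → (196.238,105.251) → (185.320,97.057) → (177.716,91.506) → (181.331,94.941).

Shape 2 is a open polyline drawn with `<polyline>`. Its stroke #008000 means score at S466, F2432. After flipping Y the toolpath is (55.582,27.364) → (8.140,87.236) → (181.539,96.264).

Shape 3 is a rectangle drawn with `<rect>`. Its stroke #008000 means score at S466, F2432. After flipping Y the toolpath is (54.577,119.835) → (141.177,119.835) → (141.177,93.013) → (54.577,93.013) → (54.577,119.835), returning to the start.

Shape 4 is a open polyline drawn with `<path>`. Its stroke #ff0000 means cut at S804, F1375. After flipping Y the toolpath is (252.349,31.973) → (132.791,114.361) → (21.694,88.819) → (238.642,9.838) → (122.888,113.785).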